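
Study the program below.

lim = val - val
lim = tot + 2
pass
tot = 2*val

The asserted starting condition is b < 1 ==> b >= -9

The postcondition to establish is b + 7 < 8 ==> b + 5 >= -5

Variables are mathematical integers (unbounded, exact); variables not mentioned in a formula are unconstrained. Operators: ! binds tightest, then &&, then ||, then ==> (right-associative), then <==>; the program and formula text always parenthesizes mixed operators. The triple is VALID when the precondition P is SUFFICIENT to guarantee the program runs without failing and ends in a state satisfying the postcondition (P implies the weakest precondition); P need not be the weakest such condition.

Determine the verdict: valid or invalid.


Working backward. After the program, the postcondition b + 7 < 8 ==> b + 5 >= -5 must hold; in canonical form it is b < 1 ==> b >= -10.
Before tot := 2*val: b < 1 ==> b >= -10
Before skip: b < 1 ==> b >= -10
Before lim := tot + 2: b < 1 ==> b >= -10
Before lim := val - val: b < 1 ==> b >= -10
The weakest precondition is b < 1 ==> b >= -10.
Check whether b < 1 ==> b >= -9 implies it.
Every state satisfying the precondition satisfies the weakest precondition: the implication holds.
Answer: valid


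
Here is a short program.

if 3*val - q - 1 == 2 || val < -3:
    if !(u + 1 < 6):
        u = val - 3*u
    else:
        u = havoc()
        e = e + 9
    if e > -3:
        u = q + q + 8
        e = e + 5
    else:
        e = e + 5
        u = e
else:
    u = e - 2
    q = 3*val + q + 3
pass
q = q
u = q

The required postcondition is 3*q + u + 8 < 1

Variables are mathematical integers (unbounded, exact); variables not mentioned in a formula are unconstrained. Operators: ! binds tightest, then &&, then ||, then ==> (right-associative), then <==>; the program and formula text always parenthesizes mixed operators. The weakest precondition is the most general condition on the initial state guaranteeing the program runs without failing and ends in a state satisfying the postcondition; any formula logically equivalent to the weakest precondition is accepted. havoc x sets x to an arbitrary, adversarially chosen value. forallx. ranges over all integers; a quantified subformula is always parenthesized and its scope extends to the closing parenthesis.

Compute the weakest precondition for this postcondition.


Working backward. After the program, the postcondition 3*q + u + 8 < 1 must hold; in canonical form it is 3*q + u < -7.
Before u := q: 4*q < -7
Before q := q: 4*q < -7
Before skip: 4*q < -7
Then branch requires ((!(u < 5)) ==> ((e > -3 ==> 4*q < -7) && ((!(e > -3)) ==> 4*q < -7))) && (u < 5 ==> ((e > -12 ==> 4*q < -7) && ((!(e > -12)) ==> 4*q < -7))); else branch requires 4*q + 12*val < -19.
Before the if: ((3*val == q + 3 || val < -3) ==> (((!(u < 5)) ==> ((e > -3 ==> 4*q < -7) && ((!(e > -3)) ==> 4*q < -7))) && (u < 5 ==> ((e > -12 ==> 4*q < -7) && ((!(e > -12)) ==> 4*q < -7))))) && ((!(3*val == q + 3 || val < -3)) ==> 4*q + 12*val < -19)
Answer: WP = ((3*val == q + 3 || val < -3) ==> (((!(u < 5)) ==> ((e > -3 ==> 4*q < -7) && ((!(e > -3)) ==> 4*q < -7))) && (u < 5 ==> ((e > -12 ==> 4*q < -7) && ((!(e > -12)) ==> 4*q < -7))))) && ((!(3*val == q + 3 || val < -3)) ==> 4*q + 12*val < -19)


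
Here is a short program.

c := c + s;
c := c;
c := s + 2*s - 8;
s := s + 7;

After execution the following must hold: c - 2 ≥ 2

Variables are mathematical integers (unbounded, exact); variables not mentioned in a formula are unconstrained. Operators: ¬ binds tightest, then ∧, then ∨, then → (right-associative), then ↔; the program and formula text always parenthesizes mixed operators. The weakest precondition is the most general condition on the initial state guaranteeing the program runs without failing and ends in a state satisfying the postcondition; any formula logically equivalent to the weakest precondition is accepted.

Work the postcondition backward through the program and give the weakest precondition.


Working backward. After the program, the postcondition c - 2 ≥ 2 must hold; in canonical form it is c ≥ 4.
Before s := s + 7: c ≥ 4
Before c := s + 2*s - 8: 3*s ≥ 12
Before c := c: 3*s ≥ 12
Before c := c + s: 3*s ≥ 12
Answer: WP = 3*s ≥ 12


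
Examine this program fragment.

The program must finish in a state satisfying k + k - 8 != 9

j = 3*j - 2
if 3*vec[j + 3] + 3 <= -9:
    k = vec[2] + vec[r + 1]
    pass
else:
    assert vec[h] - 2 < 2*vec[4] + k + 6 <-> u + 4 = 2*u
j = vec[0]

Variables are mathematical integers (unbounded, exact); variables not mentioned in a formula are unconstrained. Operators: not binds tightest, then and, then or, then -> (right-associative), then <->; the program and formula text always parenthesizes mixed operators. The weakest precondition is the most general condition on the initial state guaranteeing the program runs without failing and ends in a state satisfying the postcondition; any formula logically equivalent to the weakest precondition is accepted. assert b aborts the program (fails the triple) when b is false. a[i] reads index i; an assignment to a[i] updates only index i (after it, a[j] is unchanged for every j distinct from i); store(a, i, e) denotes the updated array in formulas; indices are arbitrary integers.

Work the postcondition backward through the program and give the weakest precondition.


Working backward. After the program, the postcondition k + k - 8 != 9 must hold; in canonical form it is 2*k != 17.
Before j := vec[0]: 2*k != 17
Then branch requires 2*vec[r + 1] + 2*vec[2] != 17; else branch requires (vec[h] < 2*vec[4] + k + 8 <-> u = 4) and 2*k != 17.
Before the if: (3*vec[j + 3] <= -12 -> 2*vec[r + 1] + 2*vec[2] != 17) and ((not (3*vec[j + 3] <= -12)) -> ((vec[h] < 2*vec[4] + k + 8 <-> u = 4) and 2*k != 17))
Before j := 3*j - 2: (3*vec[3*j + 1] <= -12 -> 2*vec[r + 1] + 2*vec[2] != 17) and ((not (3*vec[3*j + 1] <= -12)) -> ((vec[h] < 2*vec[4] + k + 8 <-> u = 4) and 2*k != 17))
Answer: WP = (3*vec[3*j + 1] <= -12 -> 2*vec[r + 1] + 2*vec[2] != 17) and ((not (3*vec[3*j + 1] <= -12)) -> ((vec[h] < 2*vec[4] + k + 8 <-> u = 4) and 2*k != 17))


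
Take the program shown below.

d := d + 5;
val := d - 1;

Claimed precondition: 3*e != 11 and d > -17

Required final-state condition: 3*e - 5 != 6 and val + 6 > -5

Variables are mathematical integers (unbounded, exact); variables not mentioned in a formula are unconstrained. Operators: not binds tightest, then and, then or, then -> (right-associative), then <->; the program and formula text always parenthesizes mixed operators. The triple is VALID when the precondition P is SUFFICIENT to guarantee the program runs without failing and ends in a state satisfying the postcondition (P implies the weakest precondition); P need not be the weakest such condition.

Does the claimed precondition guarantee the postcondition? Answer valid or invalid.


Working backward. After the program, the postcondition 3*e - 5 != 6 and val + 6 > -5 must hold; in canonical form it is 3*e != 11 and val > -11.
Before val := d - 1: 3*e != 11 and d > -10
Before d := d + 5: 3*e != 11 and d > -15
The weakest precondition is 3*e != 11 and d > -15.
Check whether 3*e != 11 and d > -17 implies it.
Countermodel: at the initial state d = -16, e = 0, the precondition holds but the weakest precondition fails.
Answer: invalid


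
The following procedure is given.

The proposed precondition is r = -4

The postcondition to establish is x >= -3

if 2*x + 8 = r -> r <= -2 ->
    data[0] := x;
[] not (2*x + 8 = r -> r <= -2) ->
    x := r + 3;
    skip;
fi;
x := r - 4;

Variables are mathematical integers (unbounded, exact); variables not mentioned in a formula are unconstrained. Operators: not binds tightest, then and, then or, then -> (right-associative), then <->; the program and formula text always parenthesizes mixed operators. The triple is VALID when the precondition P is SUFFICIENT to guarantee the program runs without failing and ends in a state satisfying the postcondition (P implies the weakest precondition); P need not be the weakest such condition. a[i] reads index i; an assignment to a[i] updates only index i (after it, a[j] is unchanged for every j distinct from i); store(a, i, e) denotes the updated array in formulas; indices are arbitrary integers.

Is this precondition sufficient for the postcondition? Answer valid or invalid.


Working backward. After the program, x >= -3 must hold.
Before x := r - 4: r >= 1
Then branch requires r >= 1; else branch requires r >= 1.
Before the if: ((2*x = r - 8 -> r <= -2) -> r >= 1) and ((not (2*x = r - 8 -> r <= -2)) -> r >= 1)
The weakest precondition is ((2*x = r - 8 -> r <= -2) -> r >= 1) and ((not (2*x = r - 8 -> r <= -2)) -> r >= 1).
Check whether r = -4 implies it.
Countermodel: at the initial state r = -4, x = 0, the precondition holds but the weakest precondition fails.
Answer: invalid


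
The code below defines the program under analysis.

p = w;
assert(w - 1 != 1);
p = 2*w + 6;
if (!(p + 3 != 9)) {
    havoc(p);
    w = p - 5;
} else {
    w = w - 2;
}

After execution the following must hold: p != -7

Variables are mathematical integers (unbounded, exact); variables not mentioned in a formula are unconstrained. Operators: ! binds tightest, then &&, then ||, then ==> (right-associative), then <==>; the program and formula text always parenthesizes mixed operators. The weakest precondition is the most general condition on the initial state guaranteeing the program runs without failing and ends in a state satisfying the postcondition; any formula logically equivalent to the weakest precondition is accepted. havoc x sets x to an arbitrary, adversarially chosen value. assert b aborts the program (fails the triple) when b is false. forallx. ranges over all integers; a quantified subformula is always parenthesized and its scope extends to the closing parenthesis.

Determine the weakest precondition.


Working backward. After the program, p != -7 must hold.
Then branch requires forall p_1. p_1 != -7; else branch requires p != -7.
Before the if: ((!(p != 6)) ==> (forall p_1. p_1 != -7)) && (p != 6 ==> p != -7)
Before p := 2*w + 6: ((!(2*w != 0)) ==> (forall p_1. p_1 != -7)) && (2*w != 0 ==> 2*w != -13)
Before assert w - 1 != 1: w != 2 && ((!(2*w != 0)) ==> (forall p_1. p_1 != -7)) && (2*w != 0 ==> 2*w != -13)
Before p := w: w != 2 && ((!(2*w != 0)) ==> (forall p_1. p_1 != -7)) && (2*w != 0 ==> 2*w != -13)
Answer: WP = w != 2 && ((!(2*w != 0)) ==> (forall p_1. p_1 != -7)) && (2*w != 0 ==> 2*w != -13)


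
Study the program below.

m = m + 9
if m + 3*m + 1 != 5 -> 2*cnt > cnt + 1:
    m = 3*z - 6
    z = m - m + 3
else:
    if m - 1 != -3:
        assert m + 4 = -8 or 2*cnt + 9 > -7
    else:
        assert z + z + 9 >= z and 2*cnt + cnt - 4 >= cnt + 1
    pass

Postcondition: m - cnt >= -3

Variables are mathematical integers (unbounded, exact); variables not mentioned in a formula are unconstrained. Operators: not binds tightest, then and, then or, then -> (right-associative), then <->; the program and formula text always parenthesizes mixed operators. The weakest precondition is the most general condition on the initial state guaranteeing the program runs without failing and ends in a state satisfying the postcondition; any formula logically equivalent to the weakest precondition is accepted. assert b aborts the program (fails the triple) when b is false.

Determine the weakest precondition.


Working backward. After the program, the postcondition m - cnt >= -3 must hold; in canonical form it is m >= cnt - 3.
Then branch requires 3*z >= cnt + 3; else branch requires (m != -2 -> ((m = -12 or 2*cnt > -16) and m >= cnt - 3)) and ((not (m != -2)) -> (z >= -9 and 2*cnt >= 5 and m >= cnt - 3)).
Before the if: ((4*m != 4 -> cnt > 1) -> 3*z >= cnt + 3) and ((not (4*m != 4 -> cnt > 1)) -> ((m != -2 -> ((m = -12 or 2*cnt > -16) and m >= cnt - 3)) and ((not (m != -2)) -> (z >= -9 and 2*cnt >= 5 and m >= cnt - 3))))
Before m := m + 9: ((4*m != -32 -> cnt > 1) -> 3*z >= cnt + 3) and ((not (4*m != -32 -> cnt > 1)) -> ((m != -11 -> ((m = -21 or 2*cnt > -16) and m >= cnt - 12)) and ((not (m != -11)) -> (z >= -9 and 2*cnt >= 5 and m >= cnt - 12))))
Answer: WP = ((4*m != -32 -> cnt > 1) -> 3*z >= cnt + 3) and ((not (4*m != -32 -> cnt > 1)) -> ((m != -11 -> ((m = -21 or 2*cnt > -16) and m >= cnt - 12)) and ((not (m != -11)) -> (z >= -9 and 2*cnt >= 5 and m >= cnt - 12))))


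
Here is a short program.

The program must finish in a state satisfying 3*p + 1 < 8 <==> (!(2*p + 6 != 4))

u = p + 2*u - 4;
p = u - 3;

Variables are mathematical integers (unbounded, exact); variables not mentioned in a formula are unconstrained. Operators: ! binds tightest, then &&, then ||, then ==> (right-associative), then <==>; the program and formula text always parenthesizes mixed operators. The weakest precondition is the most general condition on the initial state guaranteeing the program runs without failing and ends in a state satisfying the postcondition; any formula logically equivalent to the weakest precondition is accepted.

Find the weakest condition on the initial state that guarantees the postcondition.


Working backward. After the program, the postcondition 3*p + 1 < 8 <==> (!(2*p + 6 != 4)) must hold; in canonical form it is 3*p < 7 <==> (!(2*p != -2)).
Before p := u - 3: 3*u < 16 <==> (!(2*u != 4))
Before u := p + 2*u - 4: 3*p + 6*u < 28 <==> (!(2*p + 4*u != 12))
Answer: WP = 3*p + 6*u < 28 <==> (!(2*p + 4*u != 12))


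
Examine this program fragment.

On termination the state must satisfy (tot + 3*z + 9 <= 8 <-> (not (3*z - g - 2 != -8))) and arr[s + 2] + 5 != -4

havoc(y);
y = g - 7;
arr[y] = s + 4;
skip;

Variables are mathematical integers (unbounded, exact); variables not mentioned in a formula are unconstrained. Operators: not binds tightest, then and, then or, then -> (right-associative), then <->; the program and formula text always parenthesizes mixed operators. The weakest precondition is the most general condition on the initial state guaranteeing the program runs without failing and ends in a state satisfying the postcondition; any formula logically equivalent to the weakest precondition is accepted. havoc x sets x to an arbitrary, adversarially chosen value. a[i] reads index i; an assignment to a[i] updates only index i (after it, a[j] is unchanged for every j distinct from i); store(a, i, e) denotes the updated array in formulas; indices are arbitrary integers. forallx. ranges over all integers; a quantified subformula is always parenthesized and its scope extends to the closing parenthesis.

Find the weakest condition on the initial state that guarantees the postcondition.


Working backward. After the program, the postcondition (tot + 3*z + 9 <= 8 <-> (not (3*z - g - 2 != -8))) and arr[s + 2] + 5 != -4 must hold; in canonical form it is (tot + 3*z <= -1 <-> (not (3*z != g - 6))) and arr[s + 2] != -9.
Before skip: (tot + 3*z <= -1 <-> (not (3*z != g - 6))) and arr[s + 2] != -9
Before arr[y] := s + 4: (tot + 3*z <= -1 <-> (not (3*z != g - 6))) and store(arr, y, s + 4)[s + 2] != -9
Before y := g - 7: (tot + 3*z <= -1 <-> (not (3*z != g - 6))) and store(arr, g - 7, s + 4)[s + 2] != -9
Before havoc y: (tot + 3*z <= -1 <-> (not (3*z != g - 6))) and store(arr, g - 7, s + 4)[s + 2] != -9
Answer: WP = (tot + 3*z <= -1 <-> (not (3*z != g - 6))) and store(arr, g - 7, s + 4)[s + 2] != -9


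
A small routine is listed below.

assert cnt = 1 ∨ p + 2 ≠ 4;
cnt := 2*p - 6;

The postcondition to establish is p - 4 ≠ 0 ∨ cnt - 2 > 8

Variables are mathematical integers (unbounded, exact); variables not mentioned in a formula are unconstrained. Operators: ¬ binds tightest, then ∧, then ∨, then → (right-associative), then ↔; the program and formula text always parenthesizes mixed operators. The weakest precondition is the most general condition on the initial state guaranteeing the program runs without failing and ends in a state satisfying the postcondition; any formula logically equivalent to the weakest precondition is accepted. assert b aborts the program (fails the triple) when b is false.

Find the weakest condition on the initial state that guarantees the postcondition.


Working backward. After the program, the postcondition p - 4 ≠ 0 ∨ cnt - 2 > 8 must hold; in canonical form it is p ≠ 4 ∨ cnt > 10.
Before cnt := 2*p - 6: p ≠ 4 ∨ 2*p > 16
Before assert cnt = 1 ∨ p + 2 ≠ 4: (cnt = 1 ∨ p ≠ 2) ∧ (p ≠ 4 ∨ 2*p > 16)
Answer: WP = (cnt = 1 ∨ p ≠ 2) ∧ (p ≠ 4 ∨ 2*p > 16)


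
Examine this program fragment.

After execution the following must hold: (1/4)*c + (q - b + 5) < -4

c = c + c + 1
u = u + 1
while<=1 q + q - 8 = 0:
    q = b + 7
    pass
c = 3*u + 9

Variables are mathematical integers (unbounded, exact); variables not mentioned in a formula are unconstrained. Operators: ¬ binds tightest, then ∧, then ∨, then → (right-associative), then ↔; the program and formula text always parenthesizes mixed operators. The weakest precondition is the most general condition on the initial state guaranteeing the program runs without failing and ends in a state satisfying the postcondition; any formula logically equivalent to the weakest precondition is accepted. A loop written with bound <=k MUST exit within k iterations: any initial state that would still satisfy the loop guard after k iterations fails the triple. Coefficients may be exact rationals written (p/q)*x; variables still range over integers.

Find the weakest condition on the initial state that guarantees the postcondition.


Working backward. After the program, the postcondition (1/4)*c + (q - b + 5) < -4 must hold; in canonical form it is (1/4)*c + q < b - 9.
Before c := 3*u + 9: q + (3/4)*u < b - 45/4
Before the loop (bound <=1), unroll the exhaustion recursion (WP_0 = exit-now case; WP_j = one more guarded iteration, up to j = 1):
  WP_0: (¬(2*q = 8)) ∧ q + (3/4)*u < b - 45/4
  WP_1: (2*q = 8 → ((¬(2*b = -6)) ∧ (3/4)*u < -73/4)) ∧ ((¬(2*q = 8)) → q + (3/4)*u < b - 45/4)
So before the loop: (2*q = 8 → ((¬(2*b = -6)) ∧ (3/4)*u < -73/4)) ∧ ((¬(2*q = 8)) → q + (3/4)*u < b - 45/4)
Before u := u + 1: (2*q = 8 → ((¬(2*b = -6)) ∧ (3/4)*u < -19)) ∧ ((¬(2*q = 8)) → q + (3/4)*u < b - 12)
Before c := c + c + 1: (2*q = 8 → ((¬(2*b = -6)) ∧ (3/4)*u < -19)) ∧ ((¬(2*q = 8)) → q + (3/4)*u < b - 12)
Answer: WP = (2*q = 8 → ((¬(2*b = -6)) ∧ (3/4)*u < -19)) ∧ ((¬(2*q = 8)) → q + (3/4)*u < b - 12)


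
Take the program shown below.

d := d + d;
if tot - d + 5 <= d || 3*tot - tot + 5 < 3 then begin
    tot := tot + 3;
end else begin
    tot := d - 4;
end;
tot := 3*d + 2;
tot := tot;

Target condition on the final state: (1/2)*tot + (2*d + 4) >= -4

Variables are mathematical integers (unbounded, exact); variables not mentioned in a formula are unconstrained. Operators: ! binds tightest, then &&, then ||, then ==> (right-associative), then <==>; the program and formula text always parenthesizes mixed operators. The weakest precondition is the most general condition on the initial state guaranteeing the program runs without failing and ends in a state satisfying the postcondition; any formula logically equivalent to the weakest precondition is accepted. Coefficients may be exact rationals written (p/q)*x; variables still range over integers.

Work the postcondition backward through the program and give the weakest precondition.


Working backward. After the program, the postcondition (1/2)*tot + (2*d + 4) >= -4 must hold; in canonical form it is 2*d + (1/2)*tot >= -8.
Before tot := tot: 2*d + (1/2)*tot >= -8
Before tot := 3*d + 2: (7/2)*d >= -9
Then branch requires (7/2)*d >= -9; else branch requires (7/2)*d >= -9.
Before the if: ((tot <= 2*d - 5 || 2*tot < -2) ==> (7/2)*d >= -9) && ((!(tot <= 2*d - 5 || 2*tot < -2)) ==> (7/2)*d >= -9)
Before d := d + d: ((tot <= 4*d - 5 || 2*tot < -2) ==> 7*d >= -9) && ((!(tot <= 4*d - 5 || 2*tot < -2)) ==> 7*d >= -9)
Answer: WP = ((tot <= 4*d - 5 || 2*tot < -2) ==> 7*d >= -9) && ((!(tot <= 4*d - 5 || 2*tot < -2)) ==> 7*d >= -9)


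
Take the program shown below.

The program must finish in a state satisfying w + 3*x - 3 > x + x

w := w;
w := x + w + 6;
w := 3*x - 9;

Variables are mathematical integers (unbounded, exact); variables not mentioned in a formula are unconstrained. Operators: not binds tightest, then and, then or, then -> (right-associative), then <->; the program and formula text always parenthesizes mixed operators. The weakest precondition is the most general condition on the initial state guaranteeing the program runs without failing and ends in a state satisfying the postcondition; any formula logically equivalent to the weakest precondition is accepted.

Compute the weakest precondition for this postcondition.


Working backward. After the program, the postcondition w + 3*x - 3 > x + x must hold; in canonical form it is w + x > 3.
Before w := 3*x - 9: 4*x > 12
Before w := x + w + 6: 4*x > 12
Before w := w: 4*x > 12
Answer: WP = 4*x > 12


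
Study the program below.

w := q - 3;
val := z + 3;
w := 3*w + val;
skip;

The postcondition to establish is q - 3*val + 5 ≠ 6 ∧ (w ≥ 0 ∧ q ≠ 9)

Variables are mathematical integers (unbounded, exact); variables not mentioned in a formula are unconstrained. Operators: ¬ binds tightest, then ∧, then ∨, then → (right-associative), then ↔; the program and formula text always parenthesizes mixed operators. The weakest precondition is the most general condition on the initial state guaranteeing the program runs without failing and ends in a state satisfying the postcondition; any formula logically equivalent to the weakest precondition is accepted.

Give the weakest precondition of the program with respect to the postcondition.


Working backward. After the program, the postcondition q - 3*val + 5 ≠ 6 ∧ (w ≥ 0 ∧ q ≠ 9) must hold; in canonical form it is q ≠ 3*val + 1 ∧ w ≥ 0 ∧ q ≠ 9.
Before skip: q ≠ 3*val + 1 ∧ w ≥ 0 ∧ q ≠ 9
Before w := 3*w + val: q ≠ 3*val + 1 ∧ val + 3*w ≥ 0 ∧ q ≠ 9
Before val := z + 3: q ≠ 3*z + 10 ∧ 3*w + z ≥ -3 ∧ q ≠ 9
Before w := q - 3: q ≠ 3*z + 10 ∧ 3*q + z ≥ 6 ∧ q ≠ 9
Answer: WP = q ≠ 3*z + 10 ∧ 3*q + z ≥ 6 ∧ q ≠ 9


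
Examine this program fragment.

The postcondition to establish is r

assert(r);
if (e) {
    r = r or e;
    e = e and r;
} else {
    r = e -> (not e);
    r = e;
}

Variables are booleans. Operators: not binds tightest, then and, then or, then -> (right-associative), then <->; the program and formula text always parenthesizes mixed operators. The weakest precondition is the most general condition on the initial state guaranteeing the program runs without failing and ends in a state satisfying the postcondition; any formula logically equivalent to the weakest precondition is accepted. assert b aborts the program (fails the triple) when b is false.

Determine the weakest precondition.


Working backward. After the program, r must hold.
Then branch requires r or e; else branch requires e.
Before the if: (e -> (r or e)) and ((not e) -> e)
Before assert r: r and (e -> (r or e)) and ((not e) -> e)
Answer: WP = r and (e -> (r or e)) and ((not e) -> e)


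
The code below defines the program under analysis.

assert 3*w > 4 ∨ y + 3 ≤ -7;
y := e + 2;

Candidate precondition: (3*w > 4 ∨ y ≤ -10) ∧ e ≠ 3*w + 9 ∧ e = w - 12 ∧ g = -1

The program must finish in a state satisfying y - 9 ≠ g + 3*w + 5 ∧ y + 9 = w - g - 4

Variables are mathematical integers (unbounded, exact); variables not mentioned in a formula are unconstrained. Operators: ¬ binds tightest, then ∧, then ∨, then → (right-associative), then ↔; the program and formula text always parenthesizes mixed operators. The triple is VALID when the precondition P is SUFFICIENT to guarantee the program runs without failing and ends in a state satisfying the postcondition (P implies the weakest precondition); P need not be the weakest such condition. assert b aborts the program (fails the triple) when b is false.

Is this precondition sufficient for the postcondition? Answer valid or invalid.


Working backward. After the program, the postcondition y - 9 ≠ g + 3*w + 5 ∧ y + 9 = w - g - 4 must hold; in canonical form it is y ≠ g + 3*w + 14 ∧ g + y = w - 13.
Before y := e + 2: e ≠ g + 3*w + 12 ∧ e + g = w - 15
Before assert 3*w > 4 ∨ y + 3 ≤ -7: (3*w > 4 ∨ y ≤ -10) ∧ e ≠ g + 3*w + 12 ∧ e + g = w - 15
The weakest precondition is (3*w > 4 ∨ y ≤ -10) ∧ e ≠ g + 3*w + 12 ∧ e + g = w - 15.
Check whether (3*w > 4 ∨ y ≤ -10) ∧ e ≠ 3*w + 9 ∧ e = w - 12 ∧ g = -1 implies it.
Countermodel: at the initial state e = -10, g = -1, w = 2, y = -9, the precondition holds but the weakest precondition fails.
Answer: invalid


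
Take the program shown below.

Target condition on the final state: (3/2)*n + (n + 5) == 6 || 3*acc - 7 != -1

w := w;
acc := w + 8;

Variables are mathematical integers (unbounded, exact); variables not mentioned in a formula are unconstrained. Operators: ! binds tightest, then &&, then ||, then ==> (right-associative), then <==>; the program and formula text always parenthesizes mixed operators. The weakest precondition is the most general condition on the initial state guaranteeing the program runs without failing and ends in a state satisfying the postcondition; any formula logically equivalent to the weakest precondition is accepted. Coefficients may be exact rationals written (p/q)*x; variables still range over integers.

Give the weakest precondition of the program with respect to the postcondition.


Working backward. After the program, the postcondition (3/2)*n + (n + 5) == 6 || 3*acc - 7 != -1 must hold; in canonical form it is (5/2)*n == 1 || 3*acc != 6.
Before acc := w + 8: (5/2)*n == 1 || 3*w != -18
Before w := w: (5/2)*n == 1 || 3*w != -18
Answer: WP = (5/2)*n == 1 || 3*w != -18


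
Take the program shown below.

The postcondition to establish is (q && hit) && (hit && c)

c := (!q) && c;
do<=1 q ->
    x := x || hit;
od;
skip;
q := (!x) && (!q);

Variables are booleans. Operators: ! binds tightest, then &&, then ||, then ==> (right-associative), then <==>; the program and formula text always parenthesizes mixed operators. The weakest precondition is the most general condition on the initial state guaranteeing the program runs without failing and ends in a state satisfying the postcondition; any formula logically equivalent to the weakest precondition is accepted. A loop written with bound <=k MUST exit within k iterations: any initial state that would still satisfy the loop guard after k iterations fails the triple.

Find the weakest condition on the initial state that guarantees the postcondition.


Working backward. After the program, the postcondition (q && hit) && (hit && c) must hold; in canonical form it is q && hit && c.
Before q := (!x) && (!q): (!x) && (!q) && hit && c
Before skip: (!x) && (!q) && hit && c
Before the loop (bound <=1), unroll the exhaustion recursion (WP_0 = exit-now case; WP_j = one more guarded iteration, up to j = 1):
  WP_0: (!q) && (!x) && hit && c
  WP_1: (q ==> ((!q) && (!(x || hit)) && hit && c)) && ((!q) ==> ((!x) && (!q) && hit && c))
So before the loop: (q ==> ((!q) && (!(x || hit)) && hit && c)) && ((!q) ==> ((!x) && (!q) && hit && c))
Before c := (!q) && c: (q ==> ((!q) && (!(x || hit)) && hit && c)) && ((!q) ==> ((!x) && (!q) && hit && c))
Answer: WP = (q ==> ((!q) && (!(x || hit)) && hit && c)) && ((!q) ==> ((!x) && (!q) && hit && c))


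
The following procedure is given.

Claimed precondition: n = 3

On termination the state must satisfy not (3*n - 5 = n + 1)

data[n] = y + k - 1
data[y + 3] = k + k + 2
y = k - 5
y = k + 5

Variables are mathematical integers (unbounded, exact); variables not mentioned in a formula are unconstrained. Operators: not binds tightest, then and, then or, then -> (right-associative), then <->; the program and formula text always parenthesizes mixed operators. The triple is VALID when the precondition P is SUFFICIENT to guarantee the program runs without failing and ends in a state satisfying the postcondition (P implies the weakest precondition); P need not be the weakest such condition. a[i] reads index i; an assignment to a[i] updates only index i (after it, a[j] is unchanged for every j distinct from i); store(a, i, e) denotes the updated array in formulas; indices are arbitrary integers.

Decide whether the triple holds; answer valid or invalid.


Working backward. After the program, the postcondition not (3*n - 5 = n + 1) must hold; in canonical form it is not (2*n = 6).
Before y := k + 5: not (2*n = 6)
Before y := k - 5: not (2*n = 6)
Before data[y + 3] := k + k + 2: not (2*n = 6)
Before data[n] := y + k - 1: not (2*n = 6)
The weakest precondition is not (2*n = 6).
Check whether n = 3 implies it.
Countermodel: at the initial state n = 3, the precondition holds but the weakest precondition fails.
Answer: invalid


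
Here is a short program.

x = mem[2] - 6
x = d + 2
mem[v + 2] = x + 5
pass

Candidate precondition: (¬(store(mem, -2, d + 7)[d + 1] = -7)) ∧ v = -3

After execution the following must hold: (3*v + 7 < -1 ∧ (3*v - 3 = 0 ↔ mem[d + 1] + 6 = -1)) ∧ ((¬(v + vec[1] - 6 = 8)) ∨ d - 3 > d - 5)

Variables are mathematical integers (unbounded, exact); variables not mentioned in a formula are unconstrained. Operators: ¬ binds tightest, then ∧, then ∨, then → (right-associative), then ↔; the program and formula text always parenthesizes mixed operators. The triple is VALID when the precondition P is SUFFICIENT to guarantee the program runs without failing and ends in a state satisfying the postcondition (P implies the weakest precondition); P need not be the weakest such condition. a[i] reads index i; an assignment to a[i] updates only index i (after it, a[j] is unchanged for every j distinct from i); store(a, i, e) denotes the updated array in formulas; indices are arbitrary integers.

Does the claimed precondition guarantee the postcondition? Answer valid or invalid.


Working backward. After the program, the postcondition (3*v + 7 < -1 ∧ (3*v - 3 = 0 ↔ mem[d + 1] + 6 = -1)) ∧ ((¬(v + vec[1] - 6 = 8)) ∨ d - 3 > d - 5) must hold; in canonical form it is 3*v < -8 ∧ (3*v = 3 ↔ mem[d + 1] = -7).
Before skip: 3*v < -8 ∧ (3*v = 3 ↔ mem[d + 1] = -7)
Before mem[v + 2] := x + 5: 3*v < -8 ∧ (3*v = 3 ↔ store(mem, v + 2, x + 5)[d + 1] = -7)
Before x := d + 2: 3*v < -8 ∧ (3*v = 3 ↔ store(mem, v + 2, d + 7)[d + 1] = -7)
Before x := mem[2] - 6: 3*v < -8 ∧ (3*v = 3 ↔ store(mem, v + 2, d + 7)[d + 1] = -7)
The weakest precondition is 3*v < -8 ∧ (3*v = 3 ↔ store(mem, v + 2, d + 7)[d + 1] = -7).
Check whether (¬(store(mem, -2, d + 7)[d + 1] = -7)) ∧ v = -3 implies it.
Countermodel: at the initial state d = -3, mem = {[-2] = -7, [-1] = 2, elsewhere 2}, v = -3, the precondition holds but the weakest precondition fails.
Answer: invalid


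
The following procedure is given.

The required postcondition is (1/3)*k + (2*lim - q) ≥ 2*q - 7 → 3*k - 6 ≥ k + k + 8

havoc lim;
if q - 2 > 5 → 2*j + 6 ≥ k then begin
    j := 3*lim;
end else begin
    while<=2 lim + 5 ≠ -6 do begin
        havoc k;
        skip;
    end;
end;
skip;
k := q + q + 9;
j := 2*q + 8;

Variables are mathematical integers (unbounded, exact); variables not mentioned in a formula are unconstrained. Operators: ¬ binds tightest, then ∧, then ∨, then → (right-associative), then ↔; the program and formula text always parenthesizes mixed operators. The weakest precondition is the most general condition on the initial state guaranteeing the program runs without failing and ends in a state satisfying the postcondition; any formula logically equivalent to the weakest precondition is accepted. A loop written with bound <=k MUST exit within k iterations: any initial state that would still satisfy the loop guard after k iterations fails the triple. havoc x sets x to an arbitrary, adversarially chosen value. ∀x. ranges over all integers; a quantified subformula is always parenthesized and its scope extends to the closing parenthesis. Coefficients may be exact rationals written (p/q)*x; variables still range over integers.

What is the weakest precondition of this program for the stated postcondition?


Working backward. After the program, the postcondition (1/3)*k + (2*lim - q) ≥ 2*q - 7 → 3*k - 6 ≥ k + k + 8 must hold; in canonical form it is (1/3)*k + 2*lim ≥ 3*q - 7 → k ≥ 14.
Before j := 2*q + 8: (1/3)*k + 2*lim ≥ 3*q - 7 → k ≥ 14
Before k := q + q + 9: 2*lim ≥ (7/3)*q - 10 → 2*q ≥ 5
Before skip: 2*lim ≥ (7/3)*q - 10 → 2*q ≥ 5
Then branch requires 2*lim ≥ (7/3)*q - 10 → 2*q ≥ 5; else branch requires (lim ≠ -11 → ((lim ≠ -11 → ((¬(lim ≠ -11)) ∧ (2*lim ≥ (7/3)*q - 10 → 2*q ≥ 5))) ∧ ((¬(lim ≠ -11)) → (2*lim ≥ (7/3)*q - 10 → 2*q ≥ 5)))) ∧ ((¬(lim ≠ -11)) → (2*lim ≥ (7/3)*q - 10 → 2*q ≥ 5)).
Before the if: ((q > 7 → 2*j ≥ k - 6) → (2*lim ≥ (7/3)*q - 10 → 2*q ≥ 5)) ∧ ((¬(q > 7 → 2*j ≥ k - 6)) → ((lim ≠ -11 → ((lim ≠ -11 → ((¬(lim ≠ -11)) ∧ (2*lim ≥ (7/3)*q - 10 → 2*q ≥ 5))) ∧ ((¬(lim ≠ -11)) → (2*lim ≥ (7/3)*q - 10 → 2*q ≥ 5)))) ∧ ((¬(lim ≠ -11)) → (2*lim ≥ (7/3)*q - 10 → 2*q ≥ 5))))
Before havoc lim: ∀lim_1. (((q > 7 → 2*j ≥ k - 6) → (2*lim_1 ≥ (7/3)*q - 10 → 2*q ≥ 5)) ∧ ((¬(q > 7 → 2*j ≥ k - 6)) → ((lim_1 ≠ -11 → ((lim_1 ≠ -11 → ((¬(lim_1 ≠ -11)) ∧ (2*lim_1 ≥ (7/3)*q - 10 → 2*q ≥ 5))) ∧ ((¬(lim_1 ≠ -11)) → (2*lim_1 ≥ (7/3)*q - 10 → 2*q ≥ 5)))) ∧ ((¬(lim_1 ≠ -11)) → (2*lim_1 ≥ (7/3)*q - 10 → 2*q ≥ 5)))))
Answer: WP = ∀lim_1. (((q > 7 → 2*j ≥ k - 6) → (2*lim_1 ≥ (7/3)*q - 10 → 2*q ≥ 5)) ∧ ((¬(q > 7 → 2*j ≥ k - 6)) → ((lim_1 ≠ -11 → ((lim_1 ≠ -11 → ((¬(lim_1 ≠ -11)) ∧ (2*lim_1 ≥ (7/3)*q - 10 → 2*q ≥ 5))) ∧ ((¬(lim_1 ≠ -11)) → (2*lim_1 ≥ (7/3)*q - 10 → 2*q ≥ 5)))) ∧ ((¬(lim_1 ≠ -11)) → (2*lim_1 ≥ (7/3)*q - 10 → 2*q ≥ 5)))))


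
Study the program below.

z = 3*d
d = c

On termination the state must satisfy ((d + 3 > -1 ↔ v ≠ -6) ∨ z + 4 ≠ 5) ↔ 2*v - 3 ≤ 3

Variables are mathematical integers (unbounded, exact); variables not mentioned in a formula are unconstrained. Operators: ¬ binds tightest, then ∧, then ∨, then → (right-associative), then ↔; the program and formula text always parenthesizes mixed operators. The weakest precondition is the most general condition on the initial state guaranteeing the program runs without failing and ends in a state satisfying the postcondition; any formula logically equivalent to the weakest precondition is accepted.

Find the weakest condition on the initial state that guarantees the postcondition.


Working backward. After the program, the postcondition ((d + 3 > -1 ↔ v ≠ -6) ∨ z + 4 ≠ 5) ↔ 2*v - 3 ≤ 3 must hold; in canonical form it is ((d > -4 ↔ v ≠ -6) ∨ z ≠ 1) ↔ 2*v ≤ 6.
Before d := c: ((c > -4 ↔ v ≠ -6) ∨ z ≠ 1) ↔ 2*v ≤ 6
Before z := 3*d: ((c > -4 ↔ v ≠ -6) ∨ 3*d ≠ 1) ↔ 2*v ≤ 6
Answer: WP = ((c > -4 ↔ v ≠ -6) ∨ 3*d ≠ 1) ↔ 2*v ≤ 6


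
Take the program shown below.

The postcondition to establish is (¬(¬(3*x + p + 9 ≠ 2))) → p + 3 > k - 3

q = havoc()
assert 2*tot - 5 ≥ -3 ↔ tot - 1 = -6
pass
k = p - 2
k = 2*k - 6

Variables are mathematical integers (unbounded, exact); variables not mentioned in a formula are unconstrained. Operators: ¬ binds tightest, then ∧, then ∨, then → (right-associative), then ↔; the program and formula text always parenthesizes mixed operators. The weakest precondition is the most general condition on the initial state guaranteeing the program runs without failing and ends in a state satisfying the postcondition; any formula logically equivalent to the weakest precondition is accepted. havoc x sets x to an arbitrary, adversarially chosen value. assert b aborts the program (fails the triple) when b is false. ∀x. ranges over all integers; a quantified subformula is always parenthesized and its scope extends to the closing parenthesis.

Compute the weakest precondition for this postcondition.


Working backward. After the program, the postcondition (¬(¬(3*x + p + 9 ≠ 2))) → p + 3 > k - 3 must hold; in canonical form it is p + 3*x ≠ -7 → p > k - 6.
Before k := 2*k - 6: p + 3*x ≠ -7 → p > 2*k - 12
Before k := p - 2: p + 3*x ≠ -7 → p < 16
Before skip: p + 3*x ≠ -7 → p < 16
Before assert 2*tot - 5 ≥ -3 ↔ tot - 1 = -6: (2*tot ≥ 2 ↔ tot = -5) ∧ (p + 3*x ≠ -7 → p < 16)
Before havoc q: (2*tot ≥ 2 ↔ tot = -5) ∧ (p + 3*x ≠ -7 → p < 16)
Answer: WP = (2*tot ≥ 2 ↔ tot = -5) ∧ (p + 3*x ≠ -7 → p < 16)


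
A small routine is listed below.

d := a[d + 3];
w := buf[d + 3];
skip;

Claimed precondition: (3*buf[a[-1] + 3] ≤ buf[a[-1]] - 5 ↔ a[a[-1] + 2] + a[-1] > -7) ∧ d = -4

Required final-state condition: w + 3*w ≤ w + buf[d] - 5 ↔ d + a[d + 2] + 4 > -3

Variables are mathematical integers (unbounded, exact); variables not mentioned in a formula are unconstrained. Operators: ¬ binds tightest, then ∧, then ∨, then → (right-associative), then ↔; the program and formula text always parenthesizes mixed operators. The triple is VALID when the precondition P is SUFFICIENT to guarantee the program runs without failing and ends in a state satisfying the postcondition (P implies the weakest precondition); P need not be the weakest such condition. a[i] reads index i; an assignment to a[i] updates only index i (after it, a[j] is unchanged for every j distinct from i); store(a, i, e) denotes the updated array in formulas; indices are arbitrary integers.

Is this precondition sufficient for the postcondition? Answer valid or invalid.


Working backward. After the program, the postcondition w + 3*w ≤ w + buf[d] - 5 ↔ d + a[d + 2] + 4 > -3 must hold; in canonical form it is 3*w ≤ buf[d] - 5 ↔ a[d + 2] + d > -7.
Before skip: 3*w ≤ buf[d] - 5 ↔ a[d + 2] + d > -7
Before w := buf[d + 3]: 3*buf[d + 3] ≤ buf[d] - 5 ↔ a[d + 2] + d > -7
Before d := a[d + 3]: 3*buf[a[d + 3] + 3] ≤ buf[a[d + 3]] - 5 ↔ a[a[d + 3] + 2] + a[d + 3] > -7
The weakest precondition is 3*buf[a[d + 3] + 3] ≤ buf[a[d + 3]] - 5 ↔ a[a[d + 3] + 2] + a[d + 3] > -7.
Check whether (3*buf[a[-1] + 3] ≤ buf[a[-1]] - 5 ↔ a[a[-1] + 2] + a[-1] > -7) ∧ d = -4 implies it.
Every state satisfying the precondition satisfies the weakest precondition: the implication holds.
Answer: valid


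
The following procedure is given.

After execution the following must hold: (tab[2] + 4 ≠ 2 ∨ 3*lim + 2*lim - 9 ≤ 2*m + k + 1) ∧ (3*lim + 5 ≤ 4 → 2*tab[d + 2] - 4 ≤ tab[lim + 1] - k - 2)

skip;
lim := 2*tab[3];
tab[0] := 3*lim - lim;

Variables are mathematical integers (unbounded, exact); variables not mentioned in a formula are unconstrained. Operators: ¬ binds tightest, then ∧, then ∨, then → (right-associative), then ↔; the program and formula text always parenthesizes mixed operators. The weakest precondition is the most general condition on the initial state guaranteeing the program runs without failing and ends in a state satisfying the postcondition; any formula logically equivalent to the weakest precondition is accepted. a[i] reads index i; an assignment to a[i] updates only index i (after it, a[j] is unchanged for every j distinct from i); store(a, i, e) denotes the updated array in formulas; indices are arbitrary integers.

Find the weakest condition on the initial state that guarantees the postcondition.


Working backward. After the program, the postcondition (tab[2] + 4 ≠ 2 ∨ 3*lim + 2*lim - 9 ≤ 2*m + k + 1) ∧ (3*lim + 5 ≤ 4 → 2*tab[d + 2] - 4 ≤ tab[lim + 1] - k - 2) must hold; in canonical form it is (tab[2] ≠ -2 ∨ 5*lim ≤ k + 2*m + 10) ∧ (3*lim ≤ -1 → 2*tab[d + 2] + k ≤ tab[lim + 1] + 2).
Before tab[0] := 3*lim - lim: (tab[2] ≠ -2 ∨ 5*lim ≤ k + 2*m + 10) ∧ (3*lim ≤ -1 → 2*store(tab, 0, 2*lim)[d + 2] + k ≤ store(tab, 0, 2*lim)[lim + 1] + 2)
Before lim := 2*tab[3]: (tab[2] ≠ -2 ∨ 10*tab[3] ≤ k + 2*m + 10) ∧ (6*tab[3] ≤ -1 → 2*store(tab, 0, 4*tab[3])[d + 2] + k ≤ store(tab, 0, 4*tab[3])[2*tab[3] + 1] + 2)
Before skip: (tab[2] ≠ -2 ∨ 10*tab[3] ≤ k + 2*m + 10) ∧ (6*tab[3] ≤ -1 → 2*store(tab, 0, 4*tab[3])[d + 2] + k ≤ store(tab, 0, 4*tab[3])[2*tab[3] + 1] + 2)
Answer: WP = (tab[2] ≠ -2 ∨ 10*tab[3] ≤ k + 2*m + 10) ∧ (6*tab[3] ≤ -1 → 2*store(tab, 0, 4*tab[3])[d + 2] + k ≤ store(tab, 0, 4*tab[3])[2*tab[3] + 1] + 2)
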